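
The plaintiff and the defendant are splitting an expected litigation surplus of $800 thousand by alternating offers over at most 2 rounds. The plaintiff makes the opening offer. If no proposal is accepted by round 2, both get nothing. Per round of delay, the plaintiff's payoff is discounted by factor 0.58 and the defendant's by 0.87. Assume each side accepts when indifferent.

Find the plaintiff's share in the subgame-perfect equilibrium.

Round 2 (the defendant proposes): the plaintiff will accept anything ≥ 0, so the defendant offers 0 and keeps 800.
Round 1 (the plaintiff proposes): the defendant can get 800 next round, worth 0.87 × 800 = 696 now; the plaintiff offers that and keeps 104.

104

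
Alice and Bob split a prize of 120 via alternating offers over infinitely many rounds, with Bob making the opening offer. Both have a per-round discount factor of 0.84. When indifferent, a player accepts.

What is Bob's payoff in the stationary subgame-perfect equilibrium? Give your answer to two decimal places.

65.22

When Bob proposes, Alice accepts any offer worth at least 0.84 times what Alice would get by proposing next round; and vice versa.
This gives x = 120 − 0.84y and y = 120 − 0.84x, where x and y are each side's share when it proposes.
Hence (1 − 0.84·0.84)x = 120(1 − 0.84), i.e. 0.2944·x = 19.2.
x ≈ 65.2174; Alice's share is 120 − x ≈ 54.7826.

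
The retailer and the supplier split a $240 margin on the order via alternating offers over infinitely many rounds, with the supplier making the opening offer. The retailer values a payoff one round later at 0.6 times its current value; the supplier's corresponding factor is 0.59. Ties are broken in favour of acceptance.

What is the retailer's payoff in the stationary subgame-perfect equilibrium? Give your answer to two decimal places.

91.39

Let x be the supplier's share when the supplier proposes and y be the retailer's share when the retailer proposes.
The retailer accepts iff offered ≥ 0.6·y, so x = 240 − 0.6y. Symmetrically y = 240 − 0.59x.
Substituting: x = 240 − 0.6(240 − 0.59x), giving x(1 − 0.59·0.6) = 240(1 − 0.6).
So x = 240 × 0.4 / 0.646 ≈ 148.6068, and the retailer receives 240 − x ≈ 91.3932.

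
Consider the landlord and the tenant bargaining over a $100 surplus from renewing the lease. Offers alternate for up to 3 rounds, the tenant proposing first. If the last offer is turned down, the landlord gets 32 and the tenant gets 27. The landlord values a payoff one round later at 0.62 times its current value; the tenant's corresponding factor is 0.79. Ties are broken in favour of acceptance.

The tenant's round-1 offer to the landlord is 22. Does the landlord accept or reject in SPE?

Reject

Round 3 (the tenant proposes): the landlord gets 32 if talks fail, so the tenant offers 32 and keeps 68.
Round 2 (the landlord proposes): the tenant can get 68 next round, worth 0.79 × 68 = 53.72 now; the landlord offers that and keeps 46.28.
So by rejecting in round 1, the landlord gets 46.28 next round, worth 0.62 × 46.28 = 28.6936 now.
Offer 22 < 28.6936, so the landlord rejects.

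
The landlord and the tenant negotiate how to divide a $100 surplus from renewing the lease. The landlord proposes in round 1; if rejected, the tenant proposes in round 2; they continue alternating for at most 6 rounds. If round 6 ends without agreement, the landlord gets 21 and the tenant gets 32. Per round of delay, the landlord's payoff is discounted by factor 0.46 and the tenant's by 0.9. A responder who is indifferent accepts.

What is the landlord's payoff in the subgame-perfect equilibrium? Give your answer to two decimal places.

Round 6 (the tenant proposes): the landlord gets 21 if talks fail, so the tenant offers 21 and keeps 79.
Round 5 (the landlord proposes): the tenant can get 79 next round, worth 0.9 × 79 = 71.1 now; the landlord offers that and keeps 28.9.
Round 4 (the tenant proposes): the landlord can get 28.9 next round, worth 0.46 × 28.9 = 13.294 now. The tenant offers 13.294 and keeps 100 − 13.294 = 86.706.
Round 3 (the landlord proposes): the tenant can get 86.706 next round, worth 0.9 × 86.706 = 78.0354 now. The landlord offers 78.0354 and keeps 100 − 78.0354 = 21.9646.
Round 2 (the tenant proposes): the landlord can get 21.9646 next round, worth 0.46 × 21.9646 = 10.103716 now, so the tenant offers 10.103716, keeping 89.896284.
Round 1 (the landlord proposes): the tenant can get 89.896284 next round, worth 0.9 × 89.896284 = 80.9066556 now; the landlord offers that and keeps 19.0933444.

19.09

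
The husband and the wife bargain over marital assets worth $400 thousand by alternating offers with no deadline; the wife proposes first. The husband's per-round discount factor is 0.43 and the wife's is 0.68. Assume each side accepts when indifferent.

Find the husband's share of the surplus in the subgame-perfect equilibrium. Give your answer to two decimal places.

77.78

When the wife proposes, the husband accepts any offer worth at least 0.43 times what the husband would get by proposing next round; and vice versa.
This gives x = 400 − 0.43y and y = 400 − 0.68x, where x and y are each side's share when it proposes.
Hence (1 − 0.43·0.68)x = 400(1 − 0.43), i.e. 0.7076·x = 228.
x ≈ 322.2159; the husband's share is 400 − x ≈ 77.7841.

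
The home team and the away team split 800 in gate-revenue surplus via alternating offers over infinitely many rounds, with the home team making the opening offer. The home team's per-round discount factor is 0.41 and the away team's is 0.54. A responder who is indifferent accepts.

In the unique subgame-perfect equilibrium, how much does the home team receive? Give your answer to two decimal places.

472.64

In a stationary SPE each proposer offers the other exactly their discounted continuation value.
If the home team keeps x when proposing and the away team keeps y when proposing, then x = 800 − 0.54y and y = 800 − 0.41x.
Solving: x = 800(1 − 0.54) / (1 − 0.41·0.54) = 368 / 0.7786 ≈ 472.6432.
The away team gets 800 − 472.6432 ≈ 327.3568.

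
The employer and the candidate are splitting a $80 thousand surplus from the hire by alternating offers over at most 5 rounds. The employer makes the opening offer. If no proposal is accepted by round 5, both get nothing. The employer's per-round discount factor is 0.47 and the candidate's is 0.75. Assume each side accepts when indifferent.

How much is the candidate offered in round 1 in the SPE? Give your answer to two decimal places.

43.01

Round 5 (the employer proposes): rejection yields 0 for the candidate; the employer offers 0 and keeps 80.
Round 4 (the candidate proposes): the employer can get 80 next round, worth 0.47 × 80 = 37.6 now. The candidate offers 37.6 and keeps 80 − 37.6 = 42.4.
Round 3 (the employer proposes): the candidate can get 42.4 next round, worth 0.75 × 42.4 = 31.8 now, so the employer offers 31.8, keeping 48.2.
Round 2 (the candidate proposes): the employer can get 48.2 next round, worth 0.47 × 48.2 = 22.654 now. The candidate offers 22.654 and keeps 80 − 22.654 = 57.346.
Round 1 (the employer proposes): the candidate can get 57.346 next round, worth 0.75 × 57.346 = 43.0095 now. The employer offers 43.0095 and keeps 80 − 43.0095 = 36.9905.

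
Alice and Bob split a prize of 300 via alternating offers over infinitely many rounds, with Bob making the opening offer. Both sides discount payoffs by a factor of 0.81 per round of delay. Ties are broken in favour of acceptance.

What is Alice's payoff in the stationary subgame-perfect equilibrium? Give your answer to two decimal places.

In a stationary SPE each proposer offers the other exactly their discounted continuation value.
If Bob keeps x when proposing and Alice keeps y when proposing, then x = 300 − 0.81y and y = 300 − 0.81x.
Solving: x = 300(1 − 0.81) / (1 − 0.81·0.81) = 57 / 0.3439 ≈ 165.7459.
Alice gets 300 − 165.7459 ≈ 134.2541.

134.25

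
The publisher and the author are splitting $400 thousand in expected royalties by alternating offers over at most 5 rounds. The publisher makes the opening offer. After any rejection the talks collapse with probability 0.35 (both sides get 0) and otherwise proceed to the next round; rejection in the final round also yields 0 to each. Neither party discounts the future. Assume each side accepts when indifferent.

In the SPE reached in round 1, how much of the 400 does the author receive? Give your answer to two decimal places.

129.45

By backward induction:
Round 5 (the publisher proposes): the author will accept anything ≥ 0, so the publisher offers 0 and keeps 400.
Round 4 (the author proposes): rejecting gives the publisher an expected 0.65 × 400 = 260; the author offers that and keeps 140.
Round 3 (the publisher proposes): rejecting gives the author an expected 0.65 × 140 = 91. The publisher offers 91 and keeps 400 − 91 = 309.
Round 2 (the author proposes): rejecting gives the publisher an expected 0.65 × 309 = 200.85; the author offers that and keeps 199.15.
Round 1 (the publisher proposes): rejecting gives the author an expected 0.65 × 199.15 = 129.4475, so the publisher offers 129.4475, keeping 270.5525.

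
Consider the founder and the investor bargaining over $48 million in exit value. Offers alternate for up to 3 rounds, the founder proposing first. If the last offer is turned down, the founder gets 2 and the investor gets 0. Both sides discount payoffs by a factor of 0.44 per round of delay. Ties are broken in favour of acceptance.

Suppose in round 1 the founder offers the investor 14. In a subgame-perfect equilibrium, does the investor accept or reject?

Round 3 (the founder proposes): rejection yields 0 for the investor; the founder offers 0 and keeps 48.
Round 2 (the investor proposes): the founder can get 48 next round, worth 0.44 × 48 = 21.12 now. The investor offers 21.12 and keeps 48 − 21.12 = 26.88.
So by rejecting in round 1, the investor gets 26.88 next round, worth 0.44 × 26.88 = 11.8272 now.
Offer 14 ≥ 11.8272, so the investor accepts.

Accept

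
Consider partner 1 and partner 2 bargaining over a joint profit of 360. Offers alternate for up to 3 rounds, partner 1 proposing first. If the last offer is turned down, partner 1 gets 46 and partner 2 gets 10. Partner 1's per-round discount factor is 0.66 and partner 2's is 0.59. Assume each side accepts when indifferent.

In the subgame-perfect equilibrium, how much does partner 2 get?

Round 3 (partner 1 proposes): partner 2 gets 10 if talks fail, so partner 1 offers 10 and keeps 350.
Round 2 (partner 2 proposes): partner 1 can get 350 next round, worth 0.66 × 350 = 231 now; partner 2 offers that and keeps 129.
Round 1 (partner 1 proposes): partner 2 can get 129 next round, worth 0.59 × 129 = 76.11 now. Partner 1 offers 76.11 and keeps 360 − 76.11 = 283.89.

76.11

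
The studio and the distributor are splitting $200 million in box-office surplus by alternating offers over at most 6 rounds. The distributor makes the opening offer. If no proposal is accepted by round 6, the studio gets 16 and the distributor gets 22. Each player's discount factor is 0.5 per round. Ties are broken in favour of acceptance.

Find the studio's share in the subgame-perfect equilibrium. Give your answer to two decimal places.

68.06

Round 6 (the studio proposes): the distributor gets 22 if talks fail, so the studio offers 22 and keeps 178.
Round 5 (the distributor proposes): the studio can get 178 next round, worth 0.5 × 178 = 89 now. The distributor offers 89 and keeps 200 − 89 = 111.
Round 4 (the studio proposes): the distributor can get 111 next round, worth 0.5 × 111 = 55.5 now. The studio offers 55.5 and keeps 200 − 55.5 = 144.5.
Round 3 (the distributor proposes): the studio can get 144.5 next round, worth 0.5 × 144.5 = 72.25 now. The distributor offers 72.25 and keeps 200 − 72.25 = 127.75.
Round 2 (the studio proposes): the distributor can get 127.75 next round, worth 0.5 × 127.75 = 63.875 now; the studio offers that and keeps 136.125.
Round 1 (the distributor proposes): the studio can get 136.125 next round, worth 0.5 × 136.125 = 68.0625 now; the distributor offers that and keeps 131.9375.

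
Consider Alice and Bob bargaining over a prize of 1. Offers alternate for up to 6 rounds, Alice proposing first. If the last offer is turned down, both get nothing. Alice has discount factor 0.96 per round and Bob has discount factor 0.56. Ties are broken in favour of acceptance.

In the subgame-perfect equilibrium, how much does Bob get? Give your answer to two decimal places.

0.20

Solve by backward induction from round 6.
Round 6 (Bob proposes): rejection yields 0 for Alice; Bob offers 0 and keeps 1.
Round 5 (Alice proposes): Bob can get 1 next round, worth 0.56 × 1 = 0.56 now, so Alice offers 0.56, keeping 0.44.
Round 4 (Bob proposes): Alice can get 0.44 next round, worth 0.96 × 0.44 = 0.4224 now. Bob offers 0.4224 and keeps 1 − 0.4224 = 0.5776.
Round 3 (Alice proposes): Bob can get 0.5776 next round, worth 0.56 × 0.5776 = 0.323456 now, so Alice offers 0.323456, keeping 0.676544.
Round 2 (Bob proposes): Alice can get 0.676544 next round, worth 0.96 × 0.676544 = 0.64948224 now. Bob offers 0.64948224 and keeps 1 − 0.64948224 = 0.35051776.
Round 1 (Alice proposes): Bob can get 0.35051776 next round, worth 0.56 × 0.35051776 = 0.1962899456 now, so Alice offers 0.1962899456, keeping 0.8037100544.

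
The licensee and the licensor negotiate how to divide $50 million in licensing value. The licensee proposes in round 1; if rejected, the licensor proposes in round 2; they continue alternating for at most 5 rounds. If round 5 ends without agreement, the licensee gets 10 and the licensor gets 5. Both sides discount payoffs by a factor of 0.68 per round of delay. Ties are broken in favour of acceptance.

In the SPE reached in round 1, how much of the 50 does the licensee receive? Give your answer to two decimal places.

Round 5 (the licensee proposes): the licensor gets 5 if talks fail, so the licensee offers 5 and keeps 45.
Round 4 (the licensor proposes): the licensee can get 45 next round, worth 0.68 × 45 = 30.6 now; the licensor offers that and keeps 19.4.
Round 3 (the licensee proposes): the licensor can get 19.4 next round, worth 0.68 × 19.4 = 13.192 now; the licensee offers that and keeps 36.808.
Round 2 (the licensor proposes): the licensee can get 36.808 next round, worth 0.68 × 36.808 = 25.02944 now. The licensor offers 25.02944 and keeps 50 − 25.02944 = 24.97056.
Round 1 (the licensee proposes): the licensor can get 24.97056 next round, worth 0.68 × 24.97056 = 16.9799808 now. The licensee offers 16.9799808 and keeps 50 − 16.9799808 = 33.0200192.

33.02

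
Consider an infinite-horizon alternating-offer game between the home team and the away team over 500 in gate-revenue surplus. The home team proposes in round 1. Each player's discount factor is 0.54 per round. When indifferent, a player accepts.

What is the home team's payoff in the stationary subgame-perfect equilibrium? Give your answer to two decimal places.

Let x be the home team's share when the home team proposes and y be the away team's share when the away team proposes.
The away team accepts iff offered ≥ 0.54·y, so x = 500 − 0.54y. Symmetrically y = 500 − 0.54x.
Substituting: x = 500 − 0.54(500 − 0.54x), giving x(1 − 0.54·0.54) = 500(1 − 0.54).
So x = 500 × 0.46 / 0.7084 ≈ 324.6753, and the away team receives 500 − x ≈ 175.3247.

324.68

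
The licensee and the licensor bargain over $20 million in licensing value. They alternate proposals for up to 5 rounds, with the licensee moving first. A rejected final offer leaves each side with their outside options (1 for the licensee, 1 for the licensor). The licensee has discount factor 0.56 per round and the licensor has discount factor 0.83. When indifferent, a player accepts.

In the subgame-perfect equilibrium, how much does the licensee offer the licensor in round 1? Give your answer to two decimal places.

10.91

Solve by backward induction from round 5.
Round 5 (the licensee proposes): the licensor gets 1 if talks fail, so the licensee offers 1 and keeps 19.
Round 4 (the licensor proposes): the licensee can get 19 next round, worth 0.56 × 19 = 10.64 now; the licensor offers that and keeps 9.36.
Round 3 (the licensee proposes): the licensor can get 9.36 next round, worth 0.83 × 9.36 = 7.7688 now. The licensee offers 7.7688 and keeps 20 − 7.7688 = 12.2312.
Round 2 (the licensor proposes): the licensee can get 12.2312 next round, worth 0.56 × 12.2312 = 6.849472 now; the licensor offers that and keeps 13.150528.
Round 1 (the licensee proposes): the licensor can get 13.150528 next round, worth 0.83 × 13.150528 = 10.91493824 now. The licensee offers 10.91493824 and keeps 20 − 10.91493824 = 9.08506176.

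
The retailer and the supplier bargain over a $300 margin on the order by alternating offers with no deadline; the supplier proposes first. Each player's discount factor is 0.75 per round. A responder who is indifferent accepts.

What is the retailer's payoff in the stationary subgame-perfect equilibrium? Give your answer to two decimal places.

In a stationary SPE each proposer offers the other exactly their discounted continuation value.
If the supplier keeps x when proposing and the retailer keeps y when proposing, then x = 300 − 0.75y and y = 300 − 0.75x.
Solving: x = 300(1 − 0.75) / (1 − 0.75·0.75) = 75 / 0.4375 ≈ 171.4286.
The retailer gets 300 − 171.4286 ≈ 128.5714.

128.57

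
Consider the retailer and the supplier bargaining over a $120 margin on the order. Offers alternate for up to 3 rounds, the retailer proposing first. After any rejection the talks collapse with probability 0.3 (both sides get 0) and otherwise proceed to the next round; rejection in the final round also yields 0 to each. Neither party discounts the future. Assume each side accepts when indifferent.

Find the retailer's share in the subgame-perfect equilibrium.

94.8

By backward induction:
Round 3 (the retailer proposes): rejection yields 0 for the supplier; the retailer offers 0 and keeps 120.
Round 2 (the supplier proposes): rejecting gives the retailer an expected 0.7 × 120 = 84; the supplier offers that and keeps 36.
Round 1 (the retailer proposes): rejecting gives the supplier an expected 0.7 × 36 = 25.2, so the retailer offers 25.2, keeping 94.8.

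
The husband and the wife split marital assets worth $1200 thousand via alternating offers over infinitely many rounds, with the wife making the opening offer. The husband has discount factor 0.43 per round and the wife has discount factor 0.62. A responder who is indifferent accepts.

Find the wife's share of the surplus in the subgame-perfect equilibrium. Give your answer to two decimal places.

932.64

Let x be the wife's share when the wife proposes and y be the husband's share when the husband proposes.
The husband accepts iff offered ≥ 0.43·y, so x = 1200 − 0.43y. Symmetrically y = 1200 − 0.62x.
Substituting: x = 1200 − 0.43(1200 − 0.62x), giving x(1 − 0.62·0.43) = 1200(1 − 0.43).
So x = 1200 × 0.57 / 0.7334 ≈ 932.6425, and the husband receives 1200 − x ≈ 267.3575.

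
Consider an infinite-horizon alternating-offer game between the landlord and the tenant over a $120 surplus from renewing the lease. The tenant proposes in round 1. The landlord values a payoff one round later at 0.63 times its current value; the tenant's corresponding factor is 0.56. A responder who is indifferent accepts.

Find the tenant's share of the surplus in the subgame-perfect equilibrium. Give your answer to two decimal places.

In a stationary SPE each proposer offers the other exactly their discounted continuation value.
If the tenant keeps x when proposing and the landlord keeps y when proposing, then x = 120 − 0.63y and y = 120 − 0.56x.
Solving: x = 120(1 − 0.63) / (1 − 0.56·0.63) = 44.4 / 0.6472 ≈ 68.6032.
The landlord gets 120 − 68.6032 ≈ 51.3968.

68.60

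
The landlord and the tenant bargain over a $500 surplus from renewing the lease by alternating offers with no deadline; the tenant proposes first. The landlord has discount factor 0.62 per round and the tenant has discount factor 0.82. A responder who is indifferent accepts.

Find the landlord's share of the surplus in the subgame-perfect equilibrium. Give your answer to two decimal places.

113.51

Let x be the tenant's share when the tenant proposes and y be the landlord's share when the landlord proposes.
The landlord accepts iff offered ≥ 0.62·y, so x = 500 − 0.62y. Symmetrically y = 500 − 0.82x.
Substituting: x = 500 − 0.62(500 − 0.82x), giving x(1 − 0.82·0.62) = 500(1 − 0.62).
So x = 500 × 0.38 / 0.4916 ≈ 386.4931, and the landlord receives 500 − x ≈ 113.5069.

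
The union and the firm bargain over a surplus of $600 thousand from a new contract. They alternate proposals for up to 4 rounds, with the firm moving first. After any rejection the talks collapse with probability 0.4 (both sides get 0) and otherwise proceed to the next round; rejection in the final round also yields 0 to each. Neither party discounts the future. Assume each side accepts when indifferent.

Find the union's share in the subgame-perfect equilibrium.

By backward induction:
Round 4 (the union proposes): rejection yields 0 for the firm; the union offers 0 and keeps 600.
Round 3 (the firm proposes): rejecting gives the union an expected 0.6 × 600 = 360. The firm offers 360 and keeps 600 − 360 = 240.
Round 2 (the union proposes): rejecting gives the firm an expected 0.6 × 240 = 144, so the union offers 144, keeping 456.
Round 1 (the firm proposes): rejecting gives the union an expected 0.6 × 456 = 273.6. The firm offers 273.6 and keeps 600 − 273.6 = 326.4.

273.6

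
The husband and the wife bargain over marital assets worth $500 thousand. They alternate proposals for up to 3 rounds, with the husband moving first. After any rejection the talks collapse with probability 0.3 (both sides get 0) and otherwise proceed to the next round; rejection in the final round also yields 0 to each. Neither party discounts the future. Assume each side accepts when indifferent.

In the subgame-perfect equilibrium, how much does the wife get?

By backward induction:
Round 3 (the husband proposes): rejection yields 0 for the wife; the husband offers 0 and keeps 500.
Round 2 (the wife proposes): rejecting gives the husband an expected 0.7 × 500 = 350, so the wife offers 350, keeping 150.
Round 1 (the husband proposes): rejecting gives the wife an expected 0.7 × 150 = 105, so the husband offers 105, keeping 395.

105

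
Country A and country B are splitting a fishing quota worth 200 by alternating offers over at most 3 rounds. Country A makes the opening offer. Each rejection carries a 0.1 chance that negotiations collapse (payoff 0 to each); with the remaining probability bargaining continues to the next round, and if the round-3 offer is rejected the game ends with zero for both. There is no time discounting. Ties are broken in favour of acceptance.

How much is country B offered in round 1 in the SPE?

By backward induction:
Round 3 (country A proposes): country B will accept anything ≥ 0, so country A offers 0 and keeps 200.
Round 2 (country B proposes): rejecting gives country A an expected 0.9 × 200 = 180. Country B offers 180 and keeps 200 − 180 = 20.
Round 1 (country A proposes): rejecting gives country B an expected 0.9 × 20 = 18, so country A offers 18, keeping 182.

18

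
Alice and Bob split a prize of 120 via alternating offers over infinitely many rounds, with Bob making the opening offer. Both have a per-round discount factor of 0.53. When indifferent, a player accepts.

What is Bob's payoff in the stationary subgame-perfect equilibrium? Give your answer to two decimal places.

When Bob proposes, Alice accepts any offer worth at least 0.53 times what Alice would get by proposing next round; and vice versa.
This gives x = 120 − 0.53y and y = 120 − 0.53x, where x and y are each side's share when it proposes.
Hence (1 − 0.53·0.53)x = 120(1 − 0.53), i.e. 0.7191·x = 56.4.
x ≈ 78.4314; Alice's share is 120 − x ≈ 41.5686.

78.43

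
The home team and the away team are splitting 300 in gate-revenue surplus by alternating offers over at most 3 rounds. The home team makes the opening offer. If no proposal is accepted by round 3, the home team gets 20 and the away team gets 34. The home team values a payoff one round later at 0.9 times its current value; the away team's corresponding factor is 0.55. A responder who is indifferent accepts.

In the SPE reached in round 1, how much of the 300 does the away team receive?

Round 3 (the home team proposes): the away team gets 34 if talks fail, so the home team offers 34 and keeps 266.
Round 2 (the away team proposes): the home team can get 266 next round, worth 0.9 × 266 = 239.4 now; the away team offers that and keeps 60.6.
Round 1 (the home team proposes): the away team can get 60.6 next round, worth 0.55 × 60.6 = 33.33 now. The home team offers 33.33 and keeps 300 − 33.33 = 266.67.

33.33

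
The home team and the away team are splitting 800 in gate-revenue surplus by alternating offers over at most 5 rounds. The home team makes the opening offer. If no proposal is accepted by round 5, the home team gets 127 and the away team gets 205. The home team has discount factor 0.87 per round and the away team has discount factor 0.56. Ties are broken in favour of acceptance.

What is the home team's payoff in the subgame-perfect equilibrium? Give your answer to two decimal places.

Round 5 (the home team proposes): the away team gets 205 if talks fail, so the home team offers 205 and keeps 595.
Round 4 (the away team proposes): the home team can get 595 next round, worth 0.87 × 595 = 517.65 now; the away team offers that and keeps 282.35.
Round 3 (the home team proposes): the away team can get 282.35 next round, worth 0.56 × 282.35 = 158.116 now, so the home team offers 158.116, keeping 641.884.
Round 2 (the away team proposes): the home team can get 641.884 next round, worth 0.87 × 641.884 = 558.43908 now, so the away team offers 558.43908, keeping 241.56092.
Round 1 (the home team proposes): the away team can get 241.56092 next round, worth 0.56 × 241.56092 = 135.2741152 now, so the home team offers 135.2741152, keeping 664.7258848.

664.73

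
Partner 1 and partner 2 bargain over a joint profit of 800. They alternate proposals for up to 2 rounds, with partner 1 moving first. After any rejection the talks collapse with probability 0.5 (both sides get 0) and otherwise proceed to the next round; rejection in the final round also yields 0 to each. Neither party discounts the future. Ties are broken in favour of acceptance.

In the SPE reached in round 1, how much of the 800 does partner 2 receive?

400

Round 2 (partner 2 proposes): rejection yields 0 for partner 1; partner 2 offers 0 and keeps 800.
Round 1 (partner 1 proposes): rejecting gives partner 2 an expected 0.5 × 800 = 400. Partner 1 offers 400 and keeps 800 − 400 = 400.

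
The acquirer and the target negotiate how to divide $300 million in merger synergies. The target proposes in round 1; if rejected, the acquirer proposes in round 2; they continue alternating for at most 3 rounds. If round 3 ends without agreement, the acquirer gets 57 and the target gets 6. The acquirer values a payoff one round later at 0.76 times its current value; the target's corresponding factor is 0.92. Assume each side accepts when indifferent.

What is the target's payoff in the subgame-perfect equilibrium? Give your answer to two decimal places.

241.91

Round 3 (the target proposes): the acquirer gets 57 if talks fail, so the target offers 57 and keeps 243.
Round 2 (the acquirer proposes): the target can get 243 next round, worth 0.92 × 243 = 223.56 now, so the acquirer offers 223.56, keeping 76.44.
Round 1 (the target proposes): the acquirer can get 76.44 next round, worth 0.76 × 76.44 = 58.0944 now, so the target offers 58.0944, keeping 241.9056.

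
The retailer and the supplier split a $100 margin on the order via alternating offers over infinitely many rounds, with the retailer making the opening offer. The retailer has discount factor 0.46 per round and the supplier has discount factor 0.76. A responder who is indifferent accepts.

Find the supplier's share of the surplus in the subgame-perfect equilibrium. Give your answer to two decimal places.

Let x be the retailer's share when the retailer proposes and y be the supplier's share when the supplier proposes.
The supplier accepts iff offered ≥ 0.76·y, so x = 100 − 0.76y. Symmetrically y = 100 − 0.46x.
Substituting: x = 100 − 0.76(100 − 0.46x), giving x(1 − 0.46·0.76) = 100(1 − 0.76).
So x = 100 × 0.24 / 0.6504 ≈ 36.9004, and the supplier receives 100 − x ≈ 63.0996.

63.10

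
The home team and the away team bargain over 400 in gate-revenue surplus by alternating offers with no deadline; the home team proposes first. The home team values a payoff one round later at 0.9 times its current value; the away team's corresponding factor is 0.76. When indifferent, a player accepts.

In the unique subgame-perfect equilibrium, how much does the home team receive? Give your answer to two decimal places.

When the home team proposes, the away team accepts any offer worth at least 0.76 times what the away team would get by proposing next round; and vice versa.
This gives x = 400 − 0.76y and y = 400 − 0.9x, where x and y are each side's share when it proposes.
Hence (1 − 0.76·0.9)x = 400(1 − 0.76), i.e. 0.316·x = 96.
x ≈ 303.7975; the away team's share is 400 − x ≈ 96.2025.

303.80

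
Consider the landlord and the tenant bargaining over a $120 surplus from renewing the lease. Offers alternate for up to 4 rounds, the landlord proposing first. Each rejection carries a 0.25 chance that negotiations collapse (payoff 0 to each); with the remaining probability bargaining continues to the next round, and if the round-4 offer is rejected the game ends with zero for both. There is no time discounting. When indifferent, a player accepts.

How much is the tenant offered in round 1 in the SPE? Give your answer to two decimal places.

Round 4 (the tenant proposes): the landlord will accept anything ≥ 0, so the tenant offers 0 and keeps 120.
Round 3 (the landlord proposes): rejecting gives the tenant an expected 0.75 × 120 = 90. The landlord offers 90 and keeps 120 − 90 = 30.
Round 2 (the tenant proposes): rejecting gives the landlord an expected 0.75 × 30 = 22.5. The tenant offers 22.5 and keeps 120 − 22.5 = 97.5.
Round 1 (the landlord proposes): rejecting gives the tenant an expected 0.75 × 97.5 = 73.125, so the landlord offers 73.125, keeping 46.875.

73.13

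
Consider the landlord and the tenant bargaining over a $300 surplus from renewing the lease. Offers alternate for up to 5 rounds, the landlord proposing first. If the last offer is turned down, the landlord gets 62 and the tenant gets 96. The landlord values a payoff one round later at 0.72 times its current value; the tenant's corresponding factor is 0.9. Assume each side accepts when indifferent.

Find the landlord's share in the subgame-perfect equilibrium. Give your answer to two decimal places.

135.10

Solve by backward induction from round 5.
Round 5 (the landlord proposes): the tenant gets 96 if talks fail, so the landlord offers 96 and keeps 204.
Round 4 (the tenant proposes): the landlord can get 204 next round, worth 0.72 × 204 = 146.88 now; the tenant offers that and keeps 153.12.
Round 3 (the landlord proposes): the tenant can get 153.12 next round, worth 0.9 × 153.12 = 137.808 now. The landlord offers 137.808 and keeps 300 − 137.808 = 162.192.
Round 2 (the tenant proposes): the landlord can get 162.192 next round, worth 0.72 × 162.192 = 116.77824 now, so the tenant offers 116.77824, keeping 183.22176.
Round 1 (the landlord proposes): the tenant can get 183.22176 next round, worth 0.9 × 183.22176 = 164.899584 now. The landlord offers 164.899584 and keeps 300 − 164.899584 = 135.100416.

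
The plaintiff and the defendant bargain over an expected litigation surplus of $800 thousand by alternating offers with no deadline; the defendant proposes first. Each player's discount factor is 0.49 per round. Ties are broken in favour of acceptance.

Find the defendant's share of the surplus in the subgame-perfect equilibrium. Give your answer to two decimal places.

When the defendant proposes, the plaintiff accepts any offer worth at least 0.49 times what the plaintiff would get by proposing next round; and vice versa.
This gives x = 800 − 0.49y and y = 800 − 0.49x, where x and y are each side's share when it proposes.
Hence (1 − 0.49·0.49)x = 800(1 − 0.49), i.e. 0.7599·x = 408.
x ≈ 536.9128; the plaintiff's share is 800 − x ≈ 263.0872.

536.91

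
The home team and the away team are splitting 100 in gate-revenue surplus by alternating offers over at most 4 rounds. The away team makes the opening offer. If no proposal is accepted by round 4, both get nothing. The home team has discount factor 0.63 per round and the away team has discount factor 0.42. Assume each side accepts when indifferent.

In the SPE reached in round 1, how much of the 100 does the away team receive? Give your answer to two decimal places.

46.79

By backward induction:
Round 4 (the home team proposes): the away team will accept anything ≥ 0, so the home team offers 0 and keeps 100.
Round 3 (the away team proposes): the home team can get 100 next round, worth 0.63 × 100 = 63 now. The away team offers 63 and keeps 100 − 63 = 37.
Round 2 (the home team proposes): the away team can get 37 next round, worth 0.42 × 37 = 15.54 now; the home team offers that and keeps 84.46.
Round 1 (the away team proposes): the home team can get 84.46 next round, worth 0.63 × 84.46 = 53.2098 now, so the away team offers 53.2098, keeping 46.7902.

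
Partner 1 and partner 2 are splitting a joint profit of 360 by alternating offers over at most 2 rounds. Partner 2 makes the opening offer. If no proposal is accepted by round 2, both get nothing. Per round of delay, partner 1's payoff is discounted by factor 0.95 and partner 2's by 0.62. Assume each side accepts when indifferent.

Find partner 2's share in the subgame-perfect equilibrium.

18

Round 2 (partner 1 proposes): rejection yields 0 for partner 2; partner 1 offers 0 and keeps 360.
Round 1 (partner 2 proposes): partner 1 can get 360 next round, worth 0.95 × 360 = 342 now; partner 2 offers that and keeps 18.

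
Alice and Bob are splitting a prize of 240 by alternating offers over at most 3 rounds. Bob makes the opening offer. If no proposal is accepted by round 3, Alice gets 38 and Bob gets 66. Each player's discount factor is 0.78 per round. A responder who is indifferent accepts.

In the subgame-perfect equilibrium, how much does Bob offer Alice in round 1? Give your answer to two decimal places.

Round 3 (Bob proposes): Alice gets 38 if talks fail, so Bob offers 38 and keeps 202.
Round 2 (Alice proposes): Bob can get 202 next round, worth 0.78 × 202 = 157.56 now, so Alice offers 157.56, keeping 82.44.
Round 1 (Bob proposes): Alice can get 82.44 next round, worth 0.78 × 82.44 = 64.3032 now, so Bob offers 64.3032, keeping 175.6968.

64.30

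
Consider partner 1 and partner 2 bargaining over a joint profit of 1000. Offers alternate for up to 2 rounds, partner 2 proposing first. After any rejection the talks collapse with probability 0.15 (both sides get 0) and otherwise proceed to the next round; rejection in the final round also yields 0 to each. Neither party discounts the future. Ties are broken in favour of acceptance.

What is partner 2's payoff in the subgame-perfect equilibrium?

Round 2 (partner 1 proposes): partner 2 will accept anything ≥ 0, so partner 1 offers 0 and keeps 1000.
Round 1 (partner 2 proposes): rejecting gives partner 1 an expected 0.85 × 1000 = 850, so partner 2 offers 850, keeping 150.

150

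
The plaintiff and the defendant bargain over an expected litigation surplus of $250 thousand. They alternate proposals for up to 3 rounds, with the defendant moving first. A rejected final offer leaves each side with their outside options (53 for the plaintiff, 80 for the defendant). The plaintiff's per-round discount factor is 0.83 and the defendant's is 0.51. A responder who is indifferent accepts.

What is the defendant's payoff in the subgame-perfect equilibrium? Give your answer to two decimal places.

Round 3 (the defendant proposes): the plaintiff gets 53 if talks fail, so the defendant offers 53 and keeps 197.
Round 2 (the plaintiff proposes): the defendant can get 197 next round, worth 0.51 × 197 = 100.47 now, so the plaintiff offers 100.47, keeping 149.53.
Round 1 (the defendant proposes): the plaintiff can get 149.53 next round, worth 0.83 × 149.53 = 124.1099 now; the defendant offers that and keeps 125.8901.

125.89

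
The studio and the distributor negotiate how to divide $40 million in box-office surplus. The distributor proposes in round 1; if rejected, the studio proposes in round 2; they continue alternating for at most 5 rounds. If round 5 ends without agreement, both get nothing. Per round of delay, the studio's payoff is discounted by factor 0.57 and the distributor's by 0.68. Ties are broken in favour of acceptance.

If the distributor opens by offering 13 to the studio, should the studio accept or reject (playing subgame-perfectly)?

Accept

Round 5 (the distributor proposes): rejection yields 0 for the studio; the distributor offers 0 and keeps 40.
Round 4 (the studio proposes): the distributor can get 40 next round, worth 0.68 × 40 = 27.2 now; the studio offers that and keeps 12.8.
Round 3 (the distributor proposes): the studio can get 12.8 next round, worth 0.57 × 12.8 = 7.296 now, so the distributor offers 7.296, keeping 32.704.
Round 2 (the studio proposes): the distributor can get 32.704 next round, worth 0.68 × 32.704 = 22.23872 now. The studio offers 22.23872 and keeps 40 − 22.23872 = 17.76128.
So by rejecting in round 1, the studio gets 17.76128 next round, worth 0.57 × 17.76128 = 10.1239296 now.
Offer 13 ≥ 10.1239296, so the studio accepts.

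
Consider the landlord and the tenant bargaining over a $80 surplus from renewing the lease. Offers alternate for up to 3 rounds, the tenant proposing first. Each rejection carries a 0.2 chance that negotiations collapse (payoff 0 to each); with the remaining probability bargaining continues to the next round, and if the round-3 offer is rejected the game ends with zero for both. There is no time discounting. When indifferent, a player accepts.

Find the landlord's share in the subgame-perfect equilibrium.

12.8

Round 3 (the tenant proposes): rejection yields 0 for the landlord; the tenant offers 0 and keeps 80.
Round 2 (the landlord proposes): rejecting gives the tenant an expected 0.8 × 80 = 64. The landlord offers 64 and keeps 80 − 64 = 16.
Round 1 (the tenant proposes): rejecting gives the landlord an expected 0.8 × 16 = 12.8, so the tenant offers 12.8, keeping 67.2.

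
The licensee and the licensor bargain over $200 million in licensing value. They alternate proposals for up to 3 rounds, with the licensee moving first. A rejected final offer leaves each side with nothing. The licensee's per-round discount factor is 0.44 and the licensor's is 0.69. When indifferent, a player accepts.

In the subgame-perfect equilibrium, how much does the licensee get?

122.72

Round 3 (the licensee proposes): rejection yields 0 for the licensor; the licensee offers 0 and keeps 200.
Round 2 (the licensor proposes): the licensee can get 200 next round, worth 0.44 × 200 = 88 now; the licensor offers that and keeps 112.
Round 1 (the licensee proposes): the licensor can get 112 next round, worth 0.69 × 112 = 77.28 now. The licensee offers 77.28 and keeps 200 − 77.28 = 122.72.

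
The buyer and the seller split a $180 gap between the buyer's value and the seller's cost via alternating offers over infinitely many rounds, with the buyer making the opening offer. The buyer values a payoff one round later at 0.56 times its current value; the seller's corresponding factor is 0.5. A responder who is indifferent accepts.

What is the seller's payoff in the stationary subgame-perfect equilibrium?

Let x be the buyer's share when the buyer proposes and y be the seller's share when the seller proposes.
The seller accepts iff offered ≥ 0.5·y, so x = 180 − 0.5y. Symmetrically y = 180 − 0.56x.
Substituting: x = 180 − 0.5(180 − 0.56x), giving x(1 − 0.56·0.5) = 180(1 − 0.5).
So x = 180 × 0.5 / 0.72 = 125, and the seller receives 180 − x = 55.

55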